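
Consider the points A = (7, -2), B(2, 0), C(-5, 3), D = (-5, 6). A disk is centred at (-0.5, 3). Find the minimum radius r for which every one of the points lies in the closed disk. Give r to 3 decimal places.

The required radius is the distance from (-0.5, 3) to the farthest point.
Squared distances: 81.25, 15.25, 20.25, 29.25.
Maximum is 81.25, attained at A.
r = √(81.25) ≈ 9.014.

9.014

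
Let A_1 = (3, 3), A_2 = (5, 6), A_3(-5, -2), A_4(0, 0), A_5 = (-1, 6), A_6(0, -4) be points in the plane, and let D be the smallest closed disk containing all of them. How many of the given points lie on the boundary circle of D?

2

By Welzl's lemma the MEC is supported by two points (diametrically opposite) or three points (on a circumcircle).
The farthest pair is A_2–A_3 with squared distance 164. The circle on this segment as diameter has centre (0, 2) and r² = 164/4 = 41.
Check A_1: distance² to centre = 10 ≤ 41, so it lies inside.
All remaining points lie in this disk, and no smaller disk contains both endpoints, so this is the minimum enclosing circle.
The points at distance exactly r from the centre are A_2, A_3 — 2 points.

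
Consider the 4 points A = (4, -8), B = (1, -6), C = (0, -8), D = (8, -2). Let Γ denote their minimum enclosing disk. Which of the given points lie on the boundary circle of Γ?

C, D

A smallest enclosing disk is always determined by at most three of the input points on its boundary.
The farthest pair is C–D with squared distance 100. The circle on this segment as diameter has centre (4, -5) and r² = 100/4 = 25.
Check A: distance² to centre = 9 ≤ 25, so it lies inside.
All remaining points lie in this disk, and no smaller disk contains both endpoints, so this is the minimum enclosing circle.
The points at distance exactly r from the centre are C, D — 2 points.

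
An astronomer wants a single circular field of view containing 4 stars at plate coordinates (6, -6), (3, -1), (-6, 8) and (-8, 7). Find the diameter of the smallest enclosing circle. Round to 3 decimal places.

19.105

The farthest pair is (6, -6)–(-8, 7) with squared distance 365. The circle on this segment as diameter has centre (-1, 0.5) and r² = 365/4 = 91.25.
Check (3, -1): distance² to centre = 18.25 ≤ 91.25, so it lies inside.
All remaining points lie in this disk, and no smaller disk contains both endpoints, so this is the minimum enclosing circle.
Diameter = 2r = 2√(91.25) ≈ 19.105.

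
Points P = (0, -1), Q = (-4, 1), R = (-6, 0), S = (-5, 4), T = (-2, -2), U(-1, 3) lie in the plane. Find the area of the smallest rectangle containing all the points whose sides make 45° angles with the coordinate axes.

40

In coordinates u = x + y, v = x − y the rectangle is axis-aligned; the map (x,y)→(u,v) scales areas by 2.
u-values: -1, -3, -6, -1, -4, 2; range = 2 − (-6) = 8.
v-values: 1, -5, -6, -9, 0, -4; range = 1 − (-9) = 10.
Area = (8 × 10) / 2 = 40.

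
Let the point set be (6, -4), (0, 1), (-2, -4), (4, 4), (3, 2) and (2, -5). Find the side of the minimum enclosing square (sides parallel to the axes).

The bounding box has width 8 and height 9.
An axis-aligned square enclosing the set must have side ≥ max(width, height).
So the minimum side is max(8, 9) = 9.

9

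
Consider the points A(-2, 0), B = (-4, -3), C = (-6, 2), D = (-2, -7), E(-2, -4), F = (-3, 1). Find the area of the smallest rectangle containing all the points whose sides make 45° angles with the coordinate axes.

45.5

In coordinates u = x + y, v = x − y the rectangle is axis-aligned; the map (x,y)→(u,v) scales areas by 2.
u-values: -2, -7, -4, -9, -6, -2; range = -2 − (-9) = 7.
v-values: -2, -1, -8, 5, 2, -4; range = 5 − (-8) = 13.
Area = (7 × 13) / 2 = 45.5.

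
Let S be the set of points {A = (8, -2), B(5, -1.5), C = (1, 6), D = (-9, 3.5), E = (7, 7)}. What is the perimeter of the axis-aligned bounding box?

Width = max x − min x = 8 − (-9) = 17.
Height = max y − min y = 7 − (-2) = 9.
Perimeter = 2(17 + 9) = 52.

52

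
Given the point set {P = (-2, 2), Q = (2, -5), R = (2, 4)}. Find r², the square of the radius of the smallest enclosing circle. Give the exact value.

Side lengths²: PQ² = 65, PR² = 20, QR² = 81.
Since QR² = 81 < 65 + 20 = 85, the triangle is acute, so the smallest enclosing circle is the circumcircle.
Circumcentre = (1.75, -0.5), r² = 20.3125.

20.3125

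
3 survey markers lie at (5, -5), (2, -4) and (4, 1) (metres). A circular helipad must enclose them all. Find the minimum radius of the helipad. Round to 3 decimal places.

3.047

Call the three points A, B, C in the order given.
Side lengths²: AB² = 10, AC² = 37, BC² = 29.
Since AC² = 37 < 29 + 10 = 39, the triangle is acute, so the smallest enclosing circle is the circumcircle.
Circumcentre = (147/34, -69/34), r² = 5365/578.
r = √(5365/578) ≈ 3.047.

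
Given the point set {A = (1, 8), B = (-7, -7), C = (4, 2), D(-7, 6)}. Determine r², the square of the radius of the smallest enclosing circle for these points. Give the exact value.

72.25

The minimum enclosing circle of a finite set is fixed by two of the points (as a diameter) or three (as a circumcircle).
The farthest pair is A–B with squared distance 289. The circle on this segment as diameter has centre (-3, 0.5) and r² = 289/4 = 72.25.
Check C: distance² to centre = 51.25 ≤ 72.25, so it lies inside.
All remaining points lie in this disk, and no smaller disk contains both endpoints, so this is the minimum enclosing circle.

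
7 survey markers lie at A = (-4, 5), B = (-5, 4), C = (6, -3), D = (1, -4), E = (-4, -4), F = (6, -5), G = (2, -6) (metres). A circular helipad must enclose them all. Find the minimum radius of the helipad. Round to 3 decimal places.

The farthest pair is B–F with squared distance 202. The circle on this segment as diameter has centre (0.5, -0.5) and r² = 202/4 = 50.5.
Check A: distance² to centre = 50.5 ≤ 50.5, so it lies inside.
All remaining points lie in this disk, and no smaller disk contains both endpoints, so this is the minimum enclosing circle.
r = √(50.5) ≈ 7.106.

7.106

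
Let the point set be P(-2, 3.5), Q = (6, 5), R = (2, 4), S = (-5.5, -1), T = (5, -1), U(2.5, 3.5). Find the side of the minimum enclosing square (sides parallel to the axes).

11.5

The bounding box has width 11.5 and height 6.
An axis-aligned square enclosing the set must have side ≥ max(width, height).
So the minimum side is max(11.5, 6) = 11.5.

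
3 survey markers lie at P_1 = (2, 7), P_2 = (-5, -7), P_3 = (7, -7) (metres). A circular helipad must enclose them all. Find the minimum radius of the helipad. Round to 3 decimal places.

8.310

Side lengths²: P_1P_2² = 245, P_1P_3² = 221, P_2P_3² = 144.
Since P_1P_2² = 245 < 221 + 144 = 365, the triangle is acute, so the smallest enclosing circle is the circumcircle.
Circumcentre = (1, -1.25), r² = 69.0625.
r = √(69.0625) ≈ 8.310.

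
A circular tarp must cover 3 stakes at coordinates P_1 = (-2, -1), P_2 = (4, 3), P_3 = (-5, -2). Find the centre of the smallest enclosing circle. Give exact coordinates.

Side lengths²: P_1P_2² = 52, P_1P_3² = 10, P_2P_3² = 106.
Since P_2P_3² = 106 ≥ 52 + 10 = 62, the angle opposite P_2P_3 is not acute, so the smallest enclosing circle has P_2P_3 as diameter.
Centre = midpoint of P_2P_3 = (-0.5, 0.5), r² = 106/4 = 26.5.
Centre = (-0.5, 0.5).

(-0.5, 0.5)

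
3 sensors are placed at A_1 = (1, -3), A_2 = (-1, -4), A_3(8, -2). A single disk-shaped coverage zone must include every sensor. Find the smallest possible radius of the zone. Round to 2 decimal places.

Side lengths²: A_1A_2² = 5, A_1A_3² = 50, A_2A_3² = 85.
Since A_2A_3² = 85 ≥ 50 + 5 = 55, the angle opposite A_2A_3 is not acute, so the smallest enclosing circle has A_2A_3 as diameter.
Centre = midpoint of A_2A_3 = (3.5, -3), r² = 85/4 = 21.25.
r = √(21.25) ≈ 4.61.

4.61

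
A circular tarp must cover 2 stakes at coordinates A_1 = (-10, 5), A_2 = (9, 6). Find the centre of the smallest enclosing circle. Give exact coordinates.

The smallest circle enclosing two points has them as diameter endpoints.
Centre = midpoint = (-0.5, 5.5); r² = |A_1A_2|²/4 = 362/4 = 90.5.
Centre = (-0.5, 5.5).

(-0.5, 5.5)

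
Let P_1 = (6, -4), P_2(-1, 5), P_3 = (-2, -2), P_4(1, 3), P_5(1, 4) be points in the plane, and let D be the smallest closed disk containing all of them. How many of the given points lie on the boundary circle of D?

2

A smallest enclosing disk is always determined by at most three of the input points on its boundary.
The farthest pair is P_1–P_2 with squared distance 130. The circle on this segment as diameter has centre (2.5, 0.5) and r² = 130/4 = 32.5.
Check P_3: distance² to centre = 26.5 ≤ 32.5, so it lies inside.
All remaining points lie in this disk, and no smaller disk contains both endpoints, so this is the minimum enclosing circle.
The points at distance exactly r from the centre are P_1, P_2 — 2 points.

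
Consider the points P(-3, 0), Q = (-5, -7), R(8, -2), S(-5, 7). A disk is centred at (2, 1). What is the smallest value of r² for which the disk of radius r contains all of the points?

113

The required radius is the distance from (2, 1) to the farthest point.
Squared distances: 26, 113, 45, 85.
Maximum is 113, attained at Q.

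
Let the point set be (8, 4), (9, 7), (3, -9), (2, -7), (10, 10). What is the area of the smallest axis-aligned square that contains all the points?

361

The bounding box has width 8 and height 19.
An axis-aligned square enclosing the set must have side ≥ max(width, height).
So the minimum side is max(8, 19) = 19.
Area = 19² = 361.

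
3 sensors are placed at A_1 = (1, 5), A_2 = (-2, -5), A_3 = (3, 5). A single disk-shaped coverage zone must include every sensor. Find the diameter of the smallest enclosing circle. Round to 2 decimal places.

11.18

Side lengths²: A_1A_2² = 109, A_1A_3² = 4, A_2A_3² = 125.
Since A_2A_3² = 125 ≥ 109 + 4 = 113, the angle opposite A_2A_3 is not acute, so the smallest enclosing circle has A_2A_3 as diameter.
Centre = midpoint of A_2A_3 = (0.5, 0), r² = 125/4 = 31.25.
Diameter = 2r = 2√(31.25) ≈ 11.18.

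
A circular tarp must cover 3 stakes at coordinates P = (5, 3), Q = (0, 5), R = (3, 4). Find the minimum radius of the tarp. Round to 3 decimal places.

2.693

Side lengths²: PQ² = 29, PR² = 5, QR² = 10.
Since PQ² = 29 ≥ 10 + 5 = 15, the angle opposite PQ is not acute, so the smallest enclosing circle has PQ as diameter.
Centre = midpoint of PQ = (2.5, 4), r² = 29/4 = 7.25.
r = √(7.25) ≈ 2.693.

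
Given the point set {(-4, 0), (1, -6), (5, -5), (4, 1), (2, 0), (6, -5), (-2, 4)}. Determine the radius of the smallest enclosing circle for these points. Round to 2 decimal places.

By Welzl's lemma the MEC is supported by two points (diametrically opposite) or three points (on a circumcircle).
The farthest pair is (6, -5)–(-2, 4) with squared distance 145. The circle on this segment as diameter has centre (2, -0.5) and r² = 145/4 = 36.25.
Check (-4, 0): distance² to centre = 36.25 ≤ 36.25, so it lies inside.
All remaining points lie in this disk, and no smaller disk contains both endpoints, so this is the minimum enclosing circle.
r = √(36.25) ≈ 6.02.

6.02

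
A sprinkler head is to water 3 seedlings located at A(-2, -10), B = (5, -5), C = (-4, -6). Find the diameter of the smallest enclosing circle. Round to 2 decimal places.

Side lengths²: AB² = 74, AC² = 20, BC² = 82.
Since BC² = 82 < 74 + 20 = 94, the triangle is acute, so the smallest enclosing circle is the circumcircle.
Circumcentre = (11/19, -118/19), r² = 7585/361.
Diameter = 2r = 2√(7585/361) ≈ 9.17.

9.17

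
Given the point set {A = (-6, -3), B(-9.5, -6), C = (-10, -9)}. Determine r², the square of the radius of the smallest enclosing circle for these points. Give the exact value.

13

Side lengths²: AB² = 21.25, AC² = 52, BC² = 9.25.
Since AC² = 52 ≥ 21.25 + 9.25 = 30.5, the angle opposite AC is not acute, so the smallest enclosing circle has AC as diameter.
Centre = midpoint of AC = (-8, -6), r² = 52/4 = 13.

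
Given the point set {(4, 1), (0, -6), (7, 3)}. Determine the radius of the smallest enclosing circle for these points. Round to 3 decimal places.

Call the three points A, B, C in the order given.
Side lengths²: AB² = 65, AC² = 13, BC² = 130.
Since BC² = 130 ≥ 65 + 13 = 78, the angle opposite BC is not acute, so the smallest enclosing circle has BC as diameter.
Centre = midpoint of BC = (3.5, -1.5), r² = 130/4 = 32.5.
r = √(32.5) ≈ 5.701.

5.701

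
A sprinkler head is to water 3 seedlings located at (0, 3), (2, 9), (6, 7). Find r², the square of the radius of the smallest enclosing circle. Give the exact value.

Call the three points A, B, C in the order given.
Side lengths²: AB² = 40, AC² = 52, BC² = 20.
Since AC² = 52 < 40 + 20 = 60, the triangle is acute, so the smallest enclosing circle is the circumcircle.
Circumcentre = (19/7, 38/7), r² = 650/49.

650/49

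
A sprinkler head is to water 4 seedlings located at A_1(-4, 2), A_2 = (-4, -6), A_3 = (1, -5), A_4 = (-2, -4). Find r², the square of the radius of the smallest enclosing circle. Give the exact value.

A smallest enclosing disk is always determined by at most three of the input points on its boundary.
The minimum enclosing circle is determined by three boundary points: A_1, A_2, A_3.
Their circumcentre is (-2.2, -2) with r² = 19.24.
The farthest remaining point A_4 is at distance² 4.04 ≤ 19.24.

19.24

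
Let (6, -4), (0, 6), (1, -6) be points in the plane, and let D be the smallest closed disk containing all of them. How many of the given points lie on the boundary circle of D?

3

Call the three points A, B, C in the order given.
Side lengths²: AB² = 136, AC² = 29, BC² = 145.
Since BC² = 145 < 136 + 29 = 165, the triangle is acute, so the smallest enclosing circle is the circumcircle.
Circumcentre = (91/62, 5/62), r² = 71485/1922.
The points at distance exactly r from the centre are (6, -4), (0, 6), (1, -6) — 3 points.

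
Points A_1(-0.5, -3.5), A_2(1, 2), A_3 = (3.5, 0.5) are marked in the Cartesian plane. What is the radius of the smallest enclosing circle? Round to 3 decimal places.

Side lengths²: A_1A_2² = 32.5, A_1A_3² = 32, A_2A_3² = 8.5.
Since A_1A_2² = 32.5 < 32 + 8.5 = 40.5, the triangle is acute, so the smallest enclosing circle is the circumcircle.
Circumcentre = (0.9375, -0.9375), r² = 8.6328125.
r = √(8.6328125) ≈ 2.938.

2.938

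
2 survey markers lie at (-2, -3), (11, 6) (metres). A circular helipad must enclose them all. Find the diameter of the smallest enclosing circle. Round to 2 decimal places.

15.81

The smallest circle enclosing two points has them as diameter endpoints.
Centre = midpoint = (4.5, 1.5); r² = |(-2, -3)−(11, 6)|²/4 = 250/4 = 62.5.
Diameter = 2r = 2√(62.5) ≈ 15.81.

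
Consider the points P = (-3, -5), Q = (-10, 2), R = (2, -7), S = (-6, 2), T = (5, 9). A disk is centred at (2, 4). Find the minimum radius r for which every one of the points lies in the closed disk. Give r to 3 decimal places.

The required radius is the distance from (2, 4) to the farthest point.
Squared distances: 106, 148, 121, 68, 34.
Maximum is 148, attained at Q.
r = √148 ≈ 12.166.

12.166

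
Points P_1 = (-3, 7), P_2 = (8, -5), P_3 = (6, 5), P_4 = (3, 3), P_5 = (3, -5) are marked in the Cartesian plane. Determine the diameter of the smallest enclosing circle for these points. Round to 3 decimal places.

The farthest pair is P_1–P_2 with squared distance 265. The circle on this segment as diameter has centre (2.5, 1) and r² = 265/4 = 66.25.
Check P_3: distance² to centre = 28.25 ≤ 66.25, so it lies inside.
All remaining points lie in this disk, and no smaller disk contains both endpoints, so this is the minimum enclosing circle.
Diameter = 2r = 2√(66.25) ≈ 16.279.

16.279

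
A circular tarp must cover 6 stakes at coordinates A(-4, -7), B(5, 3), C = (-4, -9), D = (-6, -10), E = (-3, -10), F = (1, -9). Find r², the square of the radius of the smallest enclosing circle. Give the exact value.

The minimum enclosing circle of a finite set is fixed by two of the points (as a diameter) or three (as a circumcircle).
The farthest pair is B–D with squared distance 290. The circle on this segment as diameter has centre (-0.5, -3.5) and r² = 290/4 = 72.5.
Check A: distance² to centre = 24.5 ≤ 72.5, so it lies inside.
All remaining points lie in this disk, and no smaller disk contains both endpoints, so this is the minimum enclosing circle.

72.5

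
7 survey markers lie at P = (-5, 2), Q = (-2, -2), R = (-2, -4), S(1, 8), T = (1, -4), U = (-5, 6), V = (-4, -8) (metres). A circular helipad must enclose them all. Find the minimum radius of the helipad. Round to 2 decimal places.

By Welzl's lemma the MEC is supported by two points (diametrically opposite) or three points (on a circumcircle).
The farthest pair is S–V with squared distance 281. The circle on this segment as diameter has centre (-1.5, 0) and r² = 281/4 = 70.25.
Check P: distance² to centre = 16.25 ≤ 70.25, so it lies inside.
All remaining points lie in this disk, and no smaller disk contains both endpoints, so this is the minimum enclosing circle.
r = √(70.25) ≈ 8.38.

8.38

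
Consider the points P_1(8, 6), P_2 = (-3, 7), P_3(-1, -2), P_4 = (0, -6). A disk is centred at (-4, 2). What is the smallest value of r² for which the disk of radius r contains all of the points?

160

The required radius is the distance from (-4, 2) to the farthest point.
Squared distances: 160, 26, 25, 80.
Maximum is 160, attained at P_1.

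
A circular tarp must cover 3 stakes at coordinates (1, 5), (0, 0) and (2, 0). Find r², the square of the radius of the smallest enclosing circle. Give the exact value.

6.76

Call the three points A, B, C in the order given.
Side lengths²: AB² = 26, AC² = 26, BC² = 4.
Since AC² = 26 < 26 + 4 = 30, the triangle is acute, so the smallest enclosing circle is the circumcircle.
Circumcentre = (1, 2.4), r² = 6.76.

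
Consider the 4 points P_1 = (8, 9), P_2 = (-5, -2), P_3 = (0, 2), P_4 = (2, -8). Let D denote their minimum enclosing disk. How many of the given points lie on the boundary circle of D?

3

By Welzl's lemma the MEC is supported by two points (diametrically opposite) or three points (on a circumcircle).
The minimum enclosing circle is determined by three boundary points: P_1, P_2, P_4.
Their circumcentre is (225/62, 61/62) with r² = 160225/1922.
The farthest remaining point P_3 is at distance² 27297/1922 ≤ 160225/1922.
The points at distance exactly r from the centre are P_1, P_2, P_4 — 3 points.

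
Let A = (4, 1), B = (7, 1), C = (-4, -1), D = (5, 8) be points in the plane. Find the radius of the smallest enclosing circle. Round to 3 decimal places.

The minimum enclosing circle is determined by three boundary points: B, C, D.
Their circumcentre is (17/18, 55/18) with r² = 6625/162.
The farthest remaining point A is at distance² 2197/162 ≤ 6625/162.
r = √(6625/162) ≈ 6.395.

6.395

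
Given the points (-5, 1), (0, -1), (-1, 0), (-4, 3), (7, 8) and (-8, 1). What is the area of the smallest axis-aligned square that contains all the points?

The bounding box has width 15 and height 9.
An axis-aligned square enclosing the set must have side ≥ max(width, height).
So the minimum side is max(15, 9) = 15.
Area = 15² = 225.

225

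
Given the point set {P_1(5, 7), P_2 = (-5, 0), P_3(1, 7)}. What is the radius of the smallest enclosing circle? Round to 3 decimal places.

6.103

Side lengths²: P_1P_2² = 149, P_1P_3² = 16, P_2P_3² = 85.
Since P_1P_2² = 149 ≥ 85 + 16 = 101, the angle opposite P_1P_2 is not acute, so the smallest enclosing circle has P_1P_2 as diameter.
Centre = midpoint of P_1P_2 = (0, 3.5), r² = 149/4 = 37.25.
r = √(37.25) ≈ 6.103.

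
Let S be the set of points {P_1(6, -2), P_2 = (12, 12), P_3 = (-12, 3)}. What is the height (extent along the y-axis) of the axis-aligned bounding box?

14

max y = 12, min y = -2, so height = 14.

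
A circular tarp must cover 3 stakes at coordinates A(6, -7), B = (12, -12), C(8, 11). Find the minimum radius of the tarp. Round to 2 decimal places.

Side lengths²: AB² = 61, AC² = 328, BC² = 545.
Since BC² = 545 ≥ 328 + 61 = 389, the angle opposite BC is not acute, so the smallest enclosing circle has BC as diameter.
Centre = midpoint of BC = (10, -0.5), r² = 545/4 = 136.25.
r = √(136.25) ≈ 11.67.

11.67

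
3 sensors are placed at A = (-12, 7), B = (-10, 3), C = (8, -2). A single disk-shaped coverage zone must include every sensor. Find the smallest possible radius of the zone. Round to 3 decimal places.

Side lengths²: AB² = 20, AC² = 481, BC² = 349.
Since AC² = 481 ≥ 349 + 20 = 369, the angle opposite AC is not acute, so the smallest enclosing circle has AC as diameter.
Centre = midpoint of AC = (-2, 2.5), r² = 481/4 = 120.25.
r = √(120.25) ≈ 10.966.

10.966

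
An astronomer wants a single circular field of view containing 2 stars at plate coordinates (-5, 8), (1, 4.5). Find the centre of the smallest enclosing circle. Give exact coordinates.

(-2, 6.25)

The smallest circle enclosing two points has them as diameter endpoints.
Centre = midpoint = (-2, 6.25); r² = |(-5, 8)−(1, 4.5)|²/4 = 48.25/4 = 12.0625.
Centre = (-2, 6.25).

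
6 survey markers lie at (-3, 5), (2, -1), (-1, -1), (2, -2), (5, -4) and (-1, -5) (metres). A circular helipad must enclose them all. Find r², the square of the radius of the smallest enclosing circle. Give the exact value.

The farthest pair is (-3, 5)–(5, -4) with squared distance 145. The circle on this segment as diameter has centre (1, 0.5) and r² = 145/4 = 36.25.
Check (2, -1): distance² to centre = 3.25 ≤ 36.25, so it lies inside.
All remaining points lie in this disk, and no smaller disk contains both endpoints, so this is the minimum enclosing circle.

36.25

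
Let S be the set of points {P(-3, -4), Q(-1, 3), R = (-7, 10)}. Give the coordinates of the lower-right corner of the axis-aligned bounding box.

(-1, -4)

x-range [-7, -1], y-range [-4, 10].
The lower-right corner is (-1, -4).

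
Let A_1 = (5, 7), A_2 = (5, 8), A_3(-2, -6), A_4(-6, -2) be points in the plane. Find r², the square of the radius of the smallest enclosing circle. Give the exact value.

1105/18

By Welzl's lemma the MEC is supported by two points (diametrically opposite) or three points (on a circumcircle).
The minimum enclosing circle is determined by three boundary points: A_2, A_3, A_4.
Their circumcentre is (7/6, 7/6) with r² = 1105/18.
The farthest remaining point A_1 is at distance² 877/18 ≤ 1105/18.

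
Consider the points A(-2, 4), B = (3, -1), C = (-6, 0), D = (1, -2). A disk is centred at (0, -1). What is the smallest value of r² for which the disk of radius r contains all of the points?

The required radius is the distance from (0, -1) to the farthest point.
Squared distances: 29, 9, 37, 2.
Maximum is 37, attained at C.

37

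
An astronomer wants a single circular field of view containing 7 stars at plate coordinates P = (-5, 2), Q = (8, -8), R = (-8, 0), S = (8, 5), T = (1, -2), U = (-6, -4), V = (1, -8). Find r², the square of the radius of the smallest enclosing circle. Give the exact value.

By Welzl's lemma the MEC is supported by two points (diametrically opposite) or three points (on a circumcircle).
The minimum enclosing circle is determined by three boundary points: Q, R, S.
Their circumcentre is (1.25, -1.5) with r² = 87.8125.
The farthest remaining point U is at distance² 58.8125 ≤ 87.8125.

87.8125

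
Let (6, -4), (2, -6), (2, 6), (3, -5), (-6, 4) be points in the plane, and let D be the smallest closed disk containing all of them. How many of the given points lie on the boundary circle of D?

2

By Welzl's lemma the MEC is supported by two points (diametrically opposite) or three points (on a circumcircle).
The farthest pair is (6, -4)–(-6, 4) with squared distance 208. The circle on this segment as diameter has centre (0, 0) and r² = 208/4 = 52.
Check (2, -6): distance² to centre = 40 ≤ 52, so it lies inside.
All remaining points lie in this disk, and no smaller disk contains both endpoints, so this is the minimum enclosing circle.
The points at distance exactly r from the centre are (6, -4), (-6, 4) — 2 points.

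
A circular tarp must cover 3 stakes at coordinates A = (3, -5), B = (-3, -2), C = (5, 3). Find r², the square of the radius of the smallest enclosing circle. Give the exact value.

7565/324

Side lengths²: AB² = 45, AC² = 68, BC² = 89.
Since BC² = 89 < 68 + 45 = 113, the triangle is acute, so the smallest enclosing circle is the circumcircle.
Circumcentre = (14/9, -7/18), r² = 7565/324.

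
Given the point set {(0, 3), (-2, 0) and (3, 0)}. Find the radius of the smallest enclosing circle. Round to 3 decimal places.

Call the three points A, B, C in the order given.
Side lengths²: AB² = 13, AC² = 18, BC² = 25.
Since BC² = 25 < 18 + 13 = 31, the triangle is acute, so the smallest enclosing circle is the circumcircle.
Circumcentre = (0.5, 0.5), r² = 6.5.
r = √(6.5) ≈ 2.550.

2.550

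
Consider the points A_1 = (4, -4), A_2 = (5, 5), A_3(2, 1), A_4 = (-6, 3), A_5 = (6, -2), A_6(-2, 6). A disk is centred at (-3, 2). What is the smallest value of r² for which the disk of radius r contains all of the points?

The required radius is the distance from (-3, 2) to the farthest point.
Squared distances: 85, 73, 26, 10, 97, 17.
Maximum is 97, attained at A_5.

97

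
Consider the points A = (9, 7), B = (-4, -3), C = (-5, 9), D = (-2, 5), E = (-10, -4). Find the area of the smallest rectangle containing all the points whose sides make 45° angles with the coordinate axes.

240

In coordinates u = x + y, v = x − y the rectangle is axis-aligned; the map (x,y)→(u,v) scales areas by 2.
u-values: 16, -7, 4, 3, -14; range = 16 − (-14) = 30.
v-values: 2, -1, -14, -7, -6; range = 2 − (-14) = 16.
Area = (30 × 16) / 2 = 240.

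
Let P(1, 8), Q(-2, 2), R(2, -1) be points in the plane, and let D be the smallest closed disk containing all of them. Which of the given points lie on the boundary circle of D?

Side lengths²: PQ² = 45, PR² = 82, QR² = 25.
Since PR² = 82 ≥ 45 + 25 = 70, the angle opposite PR is not acute, so the smallest enclosing circle has PR as diameter.
Centre = midpoint of PR = (1.5, 3.5), r² = 82/4 = 20.5.
The points at distance exactly r from the centre are P, R — 2 points.

P, R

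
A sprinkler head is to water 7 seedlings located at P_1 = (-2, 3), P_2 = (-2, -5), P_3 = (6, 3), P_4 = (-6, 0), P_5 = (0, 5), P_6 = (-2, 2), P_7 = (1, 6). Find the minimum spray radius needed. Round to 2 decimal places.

The minimum enclosing circle of a finite set is fixed by two of the points (as a diameter) or three (as a circumcircle).
The minimum enclosing circle is determined by three boundary points: P_2, P_3, P_4.
Their circumcentre is (1/6, 5/6) with r² = 697/18.
The farthest remaining point P_7 is at distance² 493/18 ≤ 697/18.
r = √(697/18) ≈ 6.22.

6.22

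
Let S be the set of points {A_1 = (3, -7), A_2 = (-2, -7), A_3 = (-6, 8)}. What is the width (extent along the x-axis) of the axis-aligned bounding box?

9

max x = 3, min x = -6, so width = 9.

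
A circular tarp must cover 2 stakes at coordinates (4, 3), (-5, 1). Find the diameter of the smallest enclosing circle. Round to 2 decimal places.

The smallest circle enclosing two points has them as diameter endpoints.
Centre = midpoint = (-0.5, 2); r² = |(4, 3)−(-5, 1)|²/4 = 85/4 = 21.25.
Diameter = 2r = 2√(21.25) ≈ 9.22.

9.22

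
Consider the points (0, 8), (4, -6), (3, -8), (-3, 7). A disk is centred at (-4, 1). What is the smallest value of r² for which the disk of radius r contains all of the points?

130

The required radius is the distance from (-4, 1) to the farthest point.
Squared distances: 65, 113, 130, 37.
Maximum is 130, attained at (3, -8).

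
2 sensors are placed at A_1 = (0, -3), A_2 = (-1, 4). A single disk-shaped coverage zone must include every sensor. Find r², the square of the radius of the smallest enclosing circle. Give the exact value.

The smallest circle enclosing two points has them as diameter endpoints.
Centre = midpoint = (-0.5, 0.5); r² = |A_1A_2|²/4 = 50/4 = 12.5.

12.5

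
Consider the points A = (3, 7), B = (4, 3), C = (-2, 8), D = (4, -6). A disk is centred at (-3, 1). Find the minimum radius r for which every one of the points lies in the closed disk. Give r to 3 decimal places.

9.899

The required radius is the distance from (-3, 1) to the farthest point.
Squared distances: 72, 53, 50, 98.
Maximum is 98, attained at D.
r = √98 ≈ 9.899.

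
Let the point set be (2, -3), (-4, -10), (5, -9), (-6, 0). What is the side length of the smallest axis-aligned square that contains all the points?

11

The bounding box has width 11 and height 10.
An axis-aligned square enclosing the set must have side ≥ max(width, height).
So the minimum side is max(11, 10) = 11.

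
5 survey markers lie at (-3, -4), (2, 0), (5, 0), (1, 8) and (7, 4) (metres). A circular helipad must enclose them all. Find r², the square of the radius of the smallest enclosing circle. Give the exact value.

5330/121

The minimum enclosing circle is determined by three boundary points: (-3, -4), (1, 8), (7, 4).
Their circumcentre is (10/11, 15/11) with r² = 5330/121.
The farthest remaining point (5, 0) is at distance² 2250/121 ≤ 5330/121.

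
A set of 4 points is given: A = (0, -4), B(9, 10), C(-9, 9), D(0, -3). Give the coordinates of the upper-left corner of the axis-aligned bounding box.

(-9, 10)

x-range [-9, 9], y-range [-4, 10].
The upper-left corner is (-9, 10).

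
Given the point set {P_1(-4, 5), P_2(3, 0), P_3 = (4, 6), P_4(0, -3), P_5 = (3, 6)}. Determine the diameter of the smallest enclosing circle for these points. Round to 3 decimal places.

A smallest enclosing disk is always determined by at most three of the input points on its boundary.
The minimum enclosing circle is determined by three boundary points: P_1, P_3, P_4.
Their circumcentre is (7/17, 75/34) with r² = 31525/1156.
The farthest remaining point P_5 is at distance² 24385/1156 ≤ 31525/1156.
Diameter = 2r = 2√(31525/1156) ≈ 10.444.

10.444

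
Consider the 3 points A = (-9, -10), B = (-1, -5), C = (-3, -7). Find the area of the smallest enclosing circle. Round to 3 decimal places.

Side lengths²: AB² = 89, AC² = 45, BC² = 8.
Since AB² = 89 ≥ 45 + 8 = 53, the angle opposite AB is not acute, so the smallest enclosing circle has AB as diameter.
Centre = midpoint of AB = (-5, -7.5), r² = 89/4 = 22.25.
Area = π·r² = π·22.25 ≈ 69.900.

69.900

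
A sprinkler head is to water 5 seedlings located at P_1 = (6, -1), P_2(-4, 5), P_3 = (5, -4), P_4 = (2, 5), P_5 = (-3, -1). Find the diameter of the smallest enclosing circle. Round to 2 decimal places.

12.73

The minimum enclosing circle of a finite set is fixed by two of the points (as a diameter) or three (as a circumcircle).
The farthest pair is P_2–P_3 with squared distance 162. The circle on this segment as diameter has centre (0.5, 0.5) and r² = 162/4 = 40.5.
Check P_1: distance² to centre = 32.5 ≤ 40.5, so it lies inside.
All remaining points lie in this disk, and no smaller disk contains both endpoints, so this is the minimum enclosing circle.
Diameter = 2r = 2√(40.5) ≈ 12.73.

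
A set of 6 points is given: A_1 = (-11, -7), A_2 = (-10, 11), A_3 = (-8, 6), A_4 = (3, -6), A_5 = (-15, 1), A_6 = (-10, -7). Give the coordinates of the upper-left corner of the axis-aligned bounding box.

(-15, 11)

x-range [-15, 3], y-range [-7, 11].
The upper-left corner is (-15, 11).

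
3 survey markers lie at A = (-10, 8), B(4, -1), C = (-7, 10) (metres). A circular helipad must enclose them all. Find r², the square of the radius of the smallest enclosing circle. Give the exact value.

Side lengths²: AB² = 277, AC² = 13, BC² = 242.
Since AB² = 277 ≥ 242 + 13 = 255, the angle opposite AB is not acute, so the smallest enclosing circle has AB as diameter.
Centre = midpoint of AB = (-3, 3.5), r² = 277/4 = 69.25.

69.25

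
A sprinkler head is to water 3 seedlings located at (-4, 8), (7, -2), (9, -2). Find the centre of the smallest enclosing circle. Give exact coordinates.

(2.5, 3)

Call the three points A, B, C in the order given.
Side lengths²: AB² = 221, AC² = 269, BC² = 4.
Since AC² = 269 ≥ 221 + 4 = 225, the angle opposite AC is not acute, so the smallest enclosing circle has AC as diameter.
Centre = midpoint of AC = (2.5, 3), r² = 269/4 = 67.25.
Centre = (2.5, 3).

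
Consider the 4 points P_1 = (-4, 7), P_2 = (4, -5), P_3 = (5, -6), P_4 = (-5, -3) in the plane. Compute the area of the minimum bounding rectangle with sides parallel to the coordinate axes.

x ranges over [-5, 5], width 10.
y ranges over [-6, 7], height 13.
Area = 10 × 13 = 130.

130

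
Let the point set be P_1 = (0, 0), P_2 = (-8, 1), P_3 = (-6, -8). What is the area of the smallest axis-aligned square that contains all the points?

The bounding box has width 8 and height 9.
An axis-aligned square enclosing the set must have side ≥ max(width, height).
So the minimum side is max(8, 9) = 9.
Area = 9² = 81.

81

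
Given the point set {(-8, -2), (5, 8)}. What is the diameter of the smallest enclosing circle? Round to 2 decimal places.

16.40

The smallest circle enclosing two points has them as diameter endpoints.
Centre = midpoint = (-1.5, 3); r² = |(-8, -2)−(5, 8)|²/4 = 269/4 = 67.25.
Diameter = 2r = 2√(67.25) ≈ 16.40.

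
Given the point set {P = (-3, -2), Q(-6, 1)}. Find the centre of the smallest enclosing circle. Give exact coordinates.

The smallest circle enclosing two points has them as diameter endpoints.
Centre = midpoint = (-4.5, -0.5); r² = |PQ|²/4 = 18/4 = 4.5.
Centre = (-4.5, -0.5).

(-4.5, -0.5)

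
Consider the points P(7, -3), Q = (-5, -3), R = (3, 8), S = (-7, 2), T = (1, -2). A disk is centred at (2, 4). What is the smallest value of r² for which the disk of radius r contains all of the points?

98

The required radius is the distance from (2, 4) to the farthest point.
Squared distances: 74, 98, 17, 85, 37.
Maximum is 98, attained at Q.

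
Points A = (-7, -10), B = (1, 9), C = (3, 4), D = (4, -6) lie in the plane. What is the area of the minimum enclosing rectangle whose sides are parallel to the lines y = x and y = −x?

243

In coordinates u = x + y, v = x − y the rectangle is axis-aligned; the map (x,y)→(u,v) scales areas by 2.
u-values: -17, 10, 7, -2; range = 10 − (-17) = 27.
v-values: 3, -8, -1, 10; range = 10 − (-8) = 18.
Area = (27 × 18) / 2 = 243.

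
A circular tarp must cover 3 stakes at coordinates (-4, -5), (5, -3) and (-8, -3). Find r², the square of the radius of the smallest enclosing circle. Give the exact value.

Call the three points A, B, C in the order given.
Side lengths²: AB² = 85, AC² = 20, BC² = 169.
Since BC² = 169 ≥ 85 + 20 = 105, the angle opposite BC is not acute, so the smallest enclosing circle has BC as diameter.
Centre = midpoint of BC = (-1.5, -3), r² = 169/4 = 42.25.

42.25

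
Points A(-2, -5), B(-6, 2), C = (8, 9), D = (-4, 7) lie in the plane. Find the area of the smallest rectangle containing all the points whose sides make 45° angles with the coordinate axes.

In coordinates u = x + y, v = x − y the rectangle is axis-aligned; the map (x,y)→(u,v) scales areas by 2.
u-values: -7, -4, 17, 3; range = 17 − (-7) = 24.
v-values: 3, -8, -1, -11; range = 3 − (-11) = 14.
Area = (24 × 14) / 2 = 168.

168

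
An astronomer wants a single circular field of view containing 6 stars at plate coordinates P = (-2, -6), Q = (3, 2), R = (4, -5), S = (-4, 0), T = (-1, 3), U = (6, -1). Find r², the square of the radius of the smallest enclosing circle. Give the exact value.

44945/1682

A smallest enclosing disk is always determined by at most three of the input points on its boundary.
The minimum enclosing circle is determined by three boundary points: P, S, U.
Their circumcentre is (51/58, -99/58) with r² = 44945/1682.
The farthest remaining point T is at distance² 43205/1682 ≤ 44945/1682.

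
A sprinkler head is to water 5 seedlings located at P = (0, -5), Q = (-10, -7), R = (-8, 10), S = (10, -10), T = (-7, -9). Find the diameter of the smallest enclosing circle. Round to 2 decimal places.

26.91

By Welzl's lemma the MEC is supported by two points (diametrically opposite) or three points (on a circumcircle).
The farthest pair is R–S with squared distance 724. The circle on this segment as diameter has centre (1, 0) and r² = 724/4 = 181.
Check P: distance² to centre = 26 ≤ 181, so it lies inside.
All remaining points lie in this disk, and no smaller disk contains both endpoints, so this is the minimum enclosing circle.
Diameter = 2r = 2√181 ≈ 26.91.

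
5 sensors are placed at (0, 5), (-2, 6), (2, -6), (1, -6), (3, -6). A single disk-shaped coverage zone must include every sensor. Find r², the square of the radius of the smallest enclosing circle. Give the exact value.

A smallest enclosing disk is always determined by at most three of the input points on its boundary.
The farthest pair is (-2, 6)–(3, -6) with squared distance 169. The circle on this segment as diameter has centre (0.5, 0) and r² = 169/4 = 42.25.
Check (0, 5): distance² to centre = 25.25 ≤ 42.25, so it lies inside.
All remaining points lie in this disk, and no smaller disk contains both endpoints, so this is the minimum enclosing circle.

42.25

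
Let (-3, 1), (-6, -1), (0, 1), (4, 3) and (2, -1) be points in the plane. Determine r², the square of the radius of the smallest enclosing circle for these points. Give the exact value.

A smallest enclosing disk is always determined by at most three of the input points on its boundary.
The farthest pair is (-6, -1)–(4, 3) with squared distance 116. The circle on this segment as diameter has centre (-1, 1) and r² = 116/4 = 29.
Check (-3, 1): distance² to centre = 4 ≤ 29, so it lies inside.
All remaining points lie in this disk, and no smaller disk contains both endpoints, so this is the minimum enclosing circle.

29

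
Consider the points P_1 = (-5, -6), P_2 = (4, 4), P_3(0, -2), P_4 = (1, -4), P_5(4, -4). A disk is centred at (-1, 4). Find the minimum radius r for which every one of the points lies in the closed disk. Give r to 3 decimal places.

The required radius is the distance from (-1, 4) to the farthest point.
Squared distances: 116, 25, 37, 68, 89.
Maximum is 116, attained at P_1.
r = √116 ≈ 10.770.

10.770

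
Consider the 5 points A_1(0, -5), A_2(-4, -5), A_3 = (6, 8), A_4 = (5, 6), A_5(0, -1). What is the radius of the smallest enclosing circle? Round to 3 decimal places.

The minimum enclosing circle of a finite set is fixed by two of the points (as a diameter) or three (as a circumcircle).
The farthest pair is A_2–A_3 with squared distance 269. The circle on this segment as diameter has centre (1, 1.5) and r² = 269/4 = 67.25.
Check A_1: distance² to centre = 43.25 ≤ 67.25, so it lies inside.
All remaining points lie in this disk, and no smaller disk contains both endpoints, so this is the minimum enclosing circle.
r = √(67.25) ≈ 8.201.

8.201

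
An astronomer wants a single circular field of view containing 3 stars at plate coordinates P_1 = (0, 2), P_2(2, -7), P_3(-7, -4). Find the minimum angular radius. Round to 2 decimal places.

Side lengths²: P_1P_2² = 85, P_1P_3² = 85, P_2P_3² = 90.
Since P_2P_3² = 90 < 85 + 85 = 170, the triangle is acute, so the smallest enclosing circle is the circumcircle.
Circumcentre = (-1.7, -3.1), r² = 28.9.
r = √(28.9) ≈ 5.38.

5.38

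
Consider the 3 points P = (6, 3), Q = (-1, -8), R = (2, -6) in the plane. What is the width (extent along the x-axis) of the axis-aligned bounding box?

7

max x = 6, min x = -1, so width = 7.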